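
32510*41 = 1332910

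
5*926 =4630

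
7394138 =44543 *166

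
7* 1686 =11802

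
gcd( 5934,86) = 86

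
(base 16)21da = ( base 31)90h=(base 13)3c38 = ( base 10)8666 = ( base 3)102212222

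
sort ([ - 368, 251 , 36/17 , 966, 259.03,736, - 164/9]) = [ - 368,  -  164/9,  36/17,251, 259.03,736,966]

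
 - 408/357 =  - 2+6/7  =  - 1.14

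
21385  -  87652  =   - 66267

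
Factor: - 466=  -2^1 * 233^1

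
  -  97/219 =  - 97/219= - 0.44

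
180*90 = 16200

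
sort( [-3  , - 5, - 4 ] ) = [ - 5, - 4, - 3 ] 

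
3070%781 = 727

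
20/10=2 = 2.00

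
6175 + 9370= 15545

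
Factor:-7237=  - 7237^1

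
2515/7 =2515/7=359.29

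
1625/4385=325/877=0.37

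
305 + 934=1239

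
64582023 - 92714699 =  - 28132676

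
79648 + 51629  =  131277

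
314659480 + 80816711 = 395476191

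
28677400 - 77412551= - 48735151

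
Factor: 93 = 3^1*31^1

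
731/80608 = 731/80608 = 0.01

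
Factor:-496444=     -  2^2*13^1 * 9547^1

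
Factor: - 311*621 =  - 3^3*23^1*311^1 =-193131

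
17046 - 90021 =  - 72975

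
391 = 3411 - 3020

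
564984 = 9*62776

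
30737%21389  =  9348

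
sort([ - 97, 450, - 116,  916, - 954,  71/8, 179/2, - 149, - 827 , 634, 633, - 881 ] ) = [  -  954 , -881,- 827, - 149,-116, - 97, 71/8, 179/2,450, 633, 634, 916 ]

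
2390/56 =1195/28 = 42.68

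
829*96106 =79671874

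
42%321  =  42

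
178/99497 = 178/99497 = 0.00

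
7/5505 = 7/5505   =  0.00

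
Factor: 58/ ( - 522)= - 1/9 =- 3^( - 2) 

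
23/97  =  23/97   =  0.24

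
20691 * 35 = 724185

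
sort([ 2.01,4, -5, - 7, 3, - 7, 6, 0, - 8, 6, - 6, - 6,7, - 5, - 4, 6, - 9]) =[ - 9, - 8, - 7, - 7, - 6, - 6, - 5, - 5 , - 4,0,  2.01,3 , 4,6, 6, 6,7]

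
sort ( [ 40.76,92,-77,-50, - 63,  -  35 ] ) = [  -  77 , - 63 , - 50 , - 35,40.76,92] 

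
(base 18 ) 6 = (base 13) 6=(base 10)6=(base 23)6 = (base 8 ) 6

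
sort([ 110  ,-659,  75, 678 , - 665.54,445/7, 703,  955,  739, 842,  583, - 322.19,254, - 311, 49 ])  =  [  -  665.54, - 659, - 322.19,- 311, 49, 445/7, 75,  110,  254,583,678, 703,739, 842,955 ] 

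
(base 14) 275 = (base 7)1305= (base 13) 2c1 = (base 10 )495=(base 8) 757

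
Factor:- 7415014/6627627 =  - 2^1*3^( - 2)*31^1*41^1*2917^1*736403^(-1)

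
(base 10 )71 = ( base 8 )107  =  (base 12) 5B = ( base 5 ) 241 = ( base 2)1000111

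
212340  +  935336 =1147676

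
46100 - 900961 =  - 854861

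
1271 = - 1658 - - 2929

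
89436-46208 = 43228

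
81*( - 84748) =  - 6864588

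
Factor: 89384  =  2^3*11173^1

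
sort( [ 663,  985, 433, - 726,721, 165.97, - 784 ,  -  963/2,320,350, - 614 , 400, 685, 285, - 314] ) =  [ - 784,-726, - 614,-963/2, - 314,165.97, 285,320, 350, 400, 433, 663,685, 721, 985]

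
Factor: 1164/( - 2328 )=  - 2^( - 1) = - 1/2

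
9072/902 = 4536/451 =10.06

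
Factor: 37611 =3^3 *7^1*199^1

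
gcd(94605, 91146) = 3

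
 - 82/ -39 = 82/39 = 2.10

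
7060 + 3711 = 10771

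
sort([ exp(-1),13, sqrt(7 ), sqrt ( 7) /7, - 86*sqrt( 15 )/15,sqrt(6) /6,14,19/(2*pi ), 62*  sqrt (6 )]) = [- 86*sqrt( 15)/15,exp( - 1),sqrt(7 )/7,sqrt( 6)/6,sqrt(7 ),19/(2*pi ),13, 14, 62*sqrt(6 )] 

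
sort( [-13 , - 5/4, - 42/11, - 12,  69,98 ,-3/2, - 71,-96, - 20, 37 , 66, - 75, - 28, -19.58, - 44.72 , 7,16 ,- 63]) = [ - 96 , - 75 , - 71 , - 63, - 44.72,-28 , - 20, - 19.58, - 13, - 12 , - 42/11 , - 3/2, - 5/4,7 , 16, 37, 66,69,98 ] 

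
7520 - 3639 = 3881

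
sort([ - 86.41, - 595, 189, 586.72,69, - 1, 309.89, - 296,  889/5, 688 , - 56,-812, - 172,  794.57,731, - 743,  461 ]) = [  -  812, - 743, - 595, - 296, - 172, - 86.41, - 56, - 1, 69,889/5,189,  309.89,  461, 586.72, 688,731,794.57]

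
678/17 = 678/17 = 39.88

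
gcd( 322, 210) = 14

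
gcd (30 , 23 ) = 1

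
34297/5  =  6859  +  2/5  =  6859.40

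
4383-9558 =-5175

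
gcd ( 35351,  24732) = 1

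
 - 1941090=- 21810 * 89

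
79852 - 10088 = 69764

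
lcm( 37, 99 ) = 3663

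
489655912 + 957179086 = 1446834998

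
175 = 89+86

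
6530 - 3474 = 3056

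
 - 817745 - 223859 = -1041604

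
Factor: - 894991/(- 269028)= 2^(  -  2 )*3^( - 3)*47^(-1)*53^ ( - 1)*79^1*11329^1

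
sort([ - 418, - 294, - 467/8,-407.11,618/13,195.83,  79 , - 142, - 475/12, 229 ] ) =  [ - 418,-407.11  ,-294,  -  142, - 467/8,-475/12,618/13,79 , 195.83, 229] 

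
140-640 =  -500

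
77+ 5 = 82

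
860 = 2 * 430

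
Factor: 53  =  53^1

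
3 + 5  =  8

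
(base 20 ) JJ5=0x1f31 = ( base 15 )2575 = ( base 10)7985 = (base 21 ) i25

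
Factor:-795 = - 3^1*5^1 * 53^1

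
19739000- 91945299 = - 72206299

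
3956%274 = 120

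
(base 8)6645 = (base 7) 13120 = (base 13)1789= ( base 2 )110110100101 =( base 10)3493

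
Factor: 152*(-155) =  - 23560 = - 2^3*5^1*19^1*31^1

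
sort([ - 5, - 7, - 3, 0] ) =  [ - 7, - 5, - 3,0 ] 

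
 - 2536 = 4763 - 7299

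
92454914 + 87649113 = 180104027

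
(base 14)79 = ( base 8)153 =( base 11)98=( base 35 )32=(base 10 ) 107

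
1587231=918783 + 668448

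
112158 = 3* 37386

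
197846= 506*391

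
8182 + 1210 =9392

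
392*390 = 152880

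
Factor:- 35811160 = -2^3*5^1*7^2*11^2 * 151^1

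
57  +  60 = 117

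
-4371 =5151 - 9522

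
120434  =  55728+64706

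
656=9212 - 8556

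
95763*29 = 2777127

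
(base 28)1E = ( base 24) 1I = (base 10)42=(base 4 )222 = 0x2a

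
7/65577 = 7/65577=0.00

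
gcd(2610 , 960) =30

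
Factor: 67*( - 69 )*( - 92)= 425316 = 2^2*3^1*23^2 * 67^1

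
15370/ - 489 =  - 15370/489 =- 31.43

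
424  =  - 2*( - 212)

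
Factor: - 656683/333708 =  - 2^( - 2)*3^( - 1 )*27809^( - 1)*656683^1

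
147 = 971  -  824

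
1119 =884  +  235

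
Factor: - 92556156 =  - 2^2*3^1*7^1*11^1 * 100169^1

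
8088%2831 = 2426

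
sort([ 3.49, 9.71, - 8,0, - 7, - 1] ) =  [-8,- 7 , - 1, 0 , 3.49,9.71 ]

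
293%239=54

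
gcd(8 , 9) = 1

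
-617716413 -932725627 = - 1550442040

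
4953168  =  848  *5841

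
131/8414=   131/8414 = 0.02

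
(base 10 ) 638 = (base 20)1bi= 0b1001111110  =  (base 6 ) 2542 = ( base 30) l8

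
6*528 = 3168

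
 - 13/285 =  - 1 + 272/285 = -0.05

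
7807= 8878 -1071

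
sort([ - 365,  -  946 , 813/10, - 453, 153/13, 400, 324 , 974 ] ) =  [ - 946, - 453,  -  365,153/13, 813/10,324,400,974 ]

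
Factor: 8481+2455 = 2^3*1367^1 = 10936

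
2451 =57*43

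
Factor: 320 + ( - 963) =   -  643 = - 643^1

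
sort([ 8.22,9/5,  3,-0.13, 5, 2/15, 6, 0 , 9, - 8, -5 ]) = [  -  8, - 5, - 0.13,0, 2/15, 9/5,3,  5, 6,8.22 , 9 ] 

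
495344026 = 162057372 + 333286654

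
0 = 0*986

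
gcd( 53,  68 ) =1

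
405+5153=5558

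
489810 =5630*87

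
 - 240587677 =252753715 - 493341392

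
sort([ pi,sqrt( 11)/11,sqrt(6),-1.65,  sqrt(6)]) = [ - 1.65,sqrt(11) /11,sqrt( 6),sqrt( 6),pi]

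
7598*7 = 53186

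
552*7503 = 4141656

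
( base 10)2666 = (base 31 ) 2o0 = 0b101001101010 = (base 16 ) a6a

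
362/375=362/375 = 0.97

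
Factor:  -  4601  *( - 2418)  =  2^1*3^1*13^1 * 31^1*43^1*107^1= 11125218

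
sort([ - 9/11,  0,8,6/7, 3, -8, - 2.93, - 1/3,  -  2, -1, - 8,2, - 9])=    [-9,-8,  -  8,  -  2.93,  -  2,  -  1, - 9/11,  -  1/3,0,6/7,2,  3,8] 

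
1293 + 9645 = 10938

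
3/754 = 3/754 =0.00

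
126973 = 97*1309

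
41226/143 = 41226/143= 288.29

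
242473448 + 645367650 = 887841098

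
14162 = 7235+6927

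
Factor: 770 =2^1*5^1 * 7^1*11^1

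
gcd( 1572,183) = 3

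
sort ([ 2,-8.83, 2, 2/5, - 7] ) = [ - 8.83,-7 , 2/5, 2, 2 ]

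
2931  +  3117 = 6048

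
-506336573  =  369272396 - 875608969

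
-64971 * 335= -21765285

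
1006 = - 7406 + 8412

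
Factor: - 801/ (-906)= 2^(-1)*3^1*89^1*151^(-1 ) = 267/302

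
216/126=1  +  5/7 =1.71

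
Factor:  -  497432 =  - 2^3 * 13^1*4783^1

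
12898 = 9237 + 3661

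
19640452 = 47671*412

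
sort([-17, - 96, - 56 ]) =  [ - 96, - 56, - 17] 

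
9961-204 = 9757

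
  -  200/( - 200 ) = 1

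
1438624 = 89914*16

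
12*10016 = 120192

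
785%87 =2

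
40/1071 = 40/1071=0.04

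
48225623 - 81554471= -33328848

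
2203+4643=6846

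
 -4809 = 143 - 4952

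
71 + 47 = 118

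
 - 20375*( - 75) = 1528125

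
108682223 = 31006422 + 77675801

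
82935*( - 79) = - 6551865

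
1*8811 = 8811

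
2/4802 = 1/2401  =  0.00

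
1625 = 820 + 805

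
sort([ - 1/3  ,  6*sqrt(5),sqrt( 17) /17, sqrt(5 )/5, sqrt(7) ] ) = [-1/3,  sqrt( 17 )/17 , sqrt( 5 )/5, sqrt( 7) , 6 *sqrt(5)]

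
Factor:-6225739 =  - 13^1*59^1*8117^1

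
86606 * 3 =259818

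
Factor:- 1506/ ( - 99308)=753/49654 = 2^(-1 )*3^1*11^(  -  1 ) *37^ ( - 1)*61^ (- 1)*251^1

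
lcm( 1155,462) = 2310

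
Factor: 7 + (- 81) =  - 74 = -2^1*37^1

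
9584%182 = 120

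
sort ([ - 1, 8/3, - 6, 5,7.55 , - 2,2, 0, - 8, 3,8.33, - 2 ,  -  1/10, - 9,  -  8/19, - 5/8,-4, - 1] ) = [ - 9,-8, - 6, - 4, -2,  -  2, - 1, - 1, - 5/8, - 8/19, - 1/10, 0, 2,8/3,3,5,7.55,8.33]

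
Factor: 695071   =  13^1*127^1*421^1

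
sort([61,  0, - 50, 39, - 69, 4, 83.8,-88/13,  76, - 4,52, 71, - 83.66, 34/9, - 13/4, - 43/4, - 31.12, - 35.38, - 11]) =[ - 83.66, - 69, - 50, - 35.38, - 31.12, - 11, - 43/4, - 88/13, - 4, - 13/4,0, 34/9, 4,39, 52,61, 71,76, 83.8] 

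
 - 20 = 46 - 66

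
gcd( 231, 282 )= 3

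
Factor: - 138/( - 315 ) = 2^1 * 3^ ( - 1)* 5^( - 1)*7^( - 1)*23^1= 46/105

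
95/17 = 95/17 = 5.59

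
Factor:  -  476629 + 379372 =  - 3^1 * 17^1 * 1907^1 =-97257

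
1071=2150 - 1079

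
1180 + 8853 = 10033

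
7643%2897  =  1849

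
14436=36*401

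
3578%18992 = 3578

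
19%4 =3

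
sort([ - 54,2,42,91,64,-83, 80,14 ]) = [ - 83,-54,2,14 , 42,64, 80, 91]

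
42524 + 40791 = 83315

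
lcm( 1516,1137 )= 4548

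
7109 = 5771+1338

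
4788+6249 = 11037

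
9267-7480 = 1787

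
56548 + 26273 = 82821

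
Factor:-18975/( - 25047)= 3^(-1 ) * 5^2*11^( - 1) = 25/33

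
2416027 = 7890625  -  5474598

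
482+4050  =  4532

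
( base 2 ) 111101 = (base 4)331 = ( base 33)1s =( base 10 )61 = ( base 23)2F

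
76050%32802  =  10446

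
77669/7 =11095+4/7 = 11095.57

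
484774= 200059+284715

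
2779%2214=565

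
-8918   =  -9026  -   - 108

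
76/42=1 + 17/21 = 1.81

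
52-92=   -40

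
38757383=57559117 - 18801734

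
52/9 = 52/9  =  5.78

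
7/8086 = 7/8086 = 0.00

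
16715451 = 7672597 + 9042854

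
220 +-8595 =-8375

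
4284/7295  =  4284/7295 = 0.59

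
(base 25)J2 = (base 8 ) 735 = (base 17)1B1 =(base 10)477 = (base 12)339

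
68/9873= 68/9873 = 0.01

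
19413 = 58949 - 39536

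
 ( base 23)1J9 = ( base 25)1e0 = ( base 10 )975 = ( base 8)1717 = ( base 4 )33033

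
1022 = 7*146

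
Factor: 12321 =3^2 * 37^2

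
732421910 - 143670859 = 588751051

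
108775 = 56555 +52220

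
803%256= 35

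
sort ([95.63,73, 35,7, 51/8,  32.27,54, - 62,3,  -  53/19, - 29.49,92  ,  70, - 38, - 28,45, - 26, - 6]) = [-62, - 38, - 29.49, - 28, - 26, - 6, - 53/19,3, 51/8,7,32.27,35, 45, 54,70,73,92, 95.63] 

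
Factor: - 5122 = -2^1*13^1*197^1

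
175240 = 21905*8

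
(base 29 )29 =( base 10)67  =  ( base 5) 232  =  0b1000011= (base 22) 31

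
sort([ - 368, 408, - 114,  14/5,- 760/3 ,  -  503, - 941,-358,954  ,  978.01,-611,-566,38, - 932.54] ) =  [ - 941, - 932.54, - 611, - 566, - 503,-368, - 358,-760/3, - 114, 14/5,38,408,954, 978.01 ] 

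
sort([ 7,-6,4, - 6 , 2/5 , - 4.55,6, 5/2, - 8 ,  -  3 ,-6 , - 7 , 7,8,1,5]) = [  -  8,-7,- 6, - 6, - 6 , - 4.55 ,-3, 2/5, 1,  5/2, 4, 5,6, 7,  7 , 8 ] 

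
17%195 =17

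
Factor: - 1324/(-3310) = 2/5 = 2^1*5^( - 1)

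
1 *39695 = 39695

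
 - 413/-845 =413/845 = 0.49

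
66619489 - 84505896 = -17886407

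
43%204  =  43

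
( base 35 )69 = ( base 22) 9l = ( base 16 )db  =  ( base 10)219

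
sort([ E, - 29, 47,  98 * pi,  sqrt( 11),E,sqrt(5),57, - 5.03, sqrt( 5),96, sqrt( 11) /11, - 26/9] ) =[-29, - 5.03, - 26/9,sqrt( 11) /11 , sqrt(5), sqrt( 5),E,  E,sqrt(11 ),47, 57,96,98*pi] 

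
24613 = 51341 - 26728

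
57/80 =57/80 = 0.71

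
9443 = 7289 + 2154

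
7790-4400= 3390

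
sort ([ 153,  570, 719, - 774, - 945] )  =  [ - 945,-774,153,  570  ,  719]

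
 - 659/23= - 29+ 8/23 =-  28.65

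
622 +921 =1543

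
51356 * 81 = 4159836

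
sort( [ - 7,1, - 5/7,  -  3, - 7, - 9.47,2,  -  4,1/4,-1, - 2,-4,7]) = [ - 9.47,- 7,-7, - 4,-4, - 3,-2,-1, - 5/7,1/4,1,2 , 7]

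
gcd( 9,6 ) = 3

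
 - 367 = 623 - 990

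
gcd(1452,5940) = 132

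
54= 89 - 35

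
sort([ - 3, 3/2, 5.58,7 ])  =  [ - 3,3/2,5.58,7 ]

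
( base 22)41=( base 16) 59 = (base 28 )35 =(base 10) 89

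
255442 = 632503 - 377061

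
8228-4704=3524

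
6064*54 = 327456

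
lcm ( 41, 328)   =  328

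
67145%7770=4985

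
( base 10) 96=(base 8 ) 140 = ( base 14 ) 6C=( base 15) 66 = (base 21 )4c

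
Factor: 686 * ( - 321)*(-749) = 164934294 = 2^1 * 3^1*  7^4*107^2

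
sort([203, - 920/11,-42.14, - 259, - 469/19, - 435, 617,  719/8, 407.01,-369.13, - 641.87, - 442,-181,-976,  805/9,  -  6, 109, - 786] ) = [  -  976, -786 ,  -  641.87, - 442,  -  435,  -  369.13, - 259,  -  181, - 920/11, - 42.14, - 469/19 , - 6 , 805/9 , 719/8, 109, 203, 407.01, 617 ] 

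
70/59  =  1 + 11/59=1.19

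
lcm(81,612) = 5508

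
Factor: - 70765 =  - 5^1*14153^1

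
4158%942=390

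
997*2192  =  2185424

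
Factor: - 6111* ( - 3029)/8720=18510219/8720 = 2^( - 4) * 3^2*5^( - 1)*7^1*13^1*97^1 * 109^(- 1)*233^1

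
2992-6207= - 3215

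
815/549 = 815/549 = 1.48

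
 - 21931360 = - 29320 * 748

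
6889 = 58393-51504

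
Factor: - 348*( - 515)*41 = 7348020   =  2^2*3^1*5^1*29^1*41^1*103^1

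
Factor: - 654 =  - 2^1 *3^1*109^1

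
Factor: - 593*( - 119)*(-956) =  - 67462052 = - 2^2*7^1*17^1*239^1*593^1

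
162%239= 162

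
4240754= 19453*218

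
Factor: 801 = 3^2 * 89^1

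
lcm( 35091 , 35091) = 35091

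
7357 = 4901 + 2456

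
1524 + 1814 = 3338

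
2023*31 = 62713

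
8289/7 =1184 + 1/7 = 1184.14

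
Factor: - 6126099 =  - 3^1*7^1*127^1*2297^1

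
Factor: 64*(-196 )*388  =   -4867072  =  - 2^10*7^2 *97^1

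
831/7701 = 277/2567=0.11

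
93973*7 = 657811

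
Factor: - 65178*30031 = -1957360518 = -2^1*3^3*17^1*59^1 * 71^1 *509^1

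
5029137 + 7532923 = 12562060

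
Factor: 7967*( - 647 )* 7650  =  -39433064850 =- 2^1*3^2 * 5^2*17^1*31^1*257^1*647^1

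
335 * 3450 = 1155750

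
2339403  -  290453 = 2048950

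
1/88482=1/88482 = 0.00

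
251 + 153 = 404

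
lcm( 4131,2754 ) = 8262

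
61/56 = 1 + 5/56 = 1.09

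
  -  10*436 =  - 4360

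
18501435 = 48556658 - 30055223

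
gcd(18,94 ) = 2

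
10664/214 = 5332/107 = 49.83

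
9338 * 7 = 65366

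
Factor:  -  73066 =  - 2^1 * 7^1*17^1*307^1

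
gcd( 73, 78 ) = 1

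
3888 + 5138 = 9026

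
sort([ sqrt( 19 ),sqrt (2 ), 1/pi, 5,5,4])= [ 1/pi, sqrt( 2 ),  4,  sqrt(19 ), 5,5 ] 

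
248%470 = 248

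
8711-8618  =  93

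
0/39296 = 0=0.00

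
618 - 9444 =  - 8826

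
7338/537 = 2446/179 = 13.66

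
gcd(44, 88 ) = 44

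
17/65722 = 1/3866 = 0.00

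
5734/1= 5734= 5734.00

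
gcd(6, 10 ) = 2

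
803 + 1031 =1834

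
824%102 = 8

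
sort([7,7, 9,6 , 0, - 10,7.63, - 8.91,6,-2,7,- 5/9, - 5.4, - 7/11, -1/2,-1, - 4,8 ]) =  [ - 10, - 8.91, - 5.4, - 4 , - 2, - 1,- 7/11, - 5/9 , - 1/2  ,  0, 6,6,7, 7,7, 7.63,8, 9 ]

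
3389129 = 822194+2566935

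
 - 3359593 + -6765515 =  - 10125108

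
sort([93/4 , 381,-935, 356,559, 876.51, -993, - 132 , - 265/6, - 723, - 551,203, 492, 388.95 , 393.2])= [ - 993, - 935, - 723, - 551, - 132, - 265/6,  93/4,203,356 , 381,388.95  ,  393.2,492, 559, 876.51]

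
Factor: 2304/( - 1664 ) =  - 18/13= - 2^1*3^2*13^( - 1 ) 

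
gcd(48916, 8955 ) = 1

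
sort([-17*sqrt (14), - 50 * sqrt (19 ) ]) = [  -  50*sqrt ( 19), - 17*sqrt(14 ) ]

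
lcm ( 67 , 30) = 2010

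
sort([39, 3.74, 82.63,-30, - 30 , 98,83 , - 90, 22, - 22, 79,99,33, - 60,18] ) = [-90,-60,-30, - 30,-22, 3.74, 18, 22, 33, 39, 79,82.63, 83, 98,99 ]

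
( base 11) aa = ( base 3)11110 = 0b1111000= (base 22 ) 5a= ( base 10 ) 120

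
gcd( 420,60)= 60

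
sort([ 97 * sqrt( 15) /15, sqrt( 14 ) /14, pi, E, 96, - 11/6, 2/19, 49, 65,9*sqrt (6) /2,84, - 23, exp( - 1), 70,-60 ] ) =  [ -60 ,-23, - 11/6, 2/19,sqrt( 14 )/14, exp( - 1 ), E,pi, 9*sqrt( 6 )/2, 97*sqrt(15 )/15, 49, 65, 70, 84,96 ]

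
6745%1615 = 285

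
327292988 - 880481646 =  - 553188658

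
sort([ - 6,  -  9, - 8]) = [ - 9 , - 8, - 6 ] 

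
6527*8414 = 54918178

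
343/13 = 343/13 = 26.38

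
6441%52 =45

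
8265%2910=2445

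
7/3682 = 1/526 = 0.00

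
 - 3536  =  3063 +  - 6599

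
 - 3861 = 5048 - 8909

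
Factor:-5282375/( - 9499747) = 5^3*7^1*6037^1*9499747^( - 1) 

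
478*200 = 95600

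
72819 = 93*783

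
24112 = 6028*4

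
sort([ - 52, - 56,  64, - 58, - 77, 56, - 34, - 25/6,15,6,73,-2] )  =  [ -77, - 58, - 56, - 52,-34, - 25/6, - 2,6,15,56,64, 73]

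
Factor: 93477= 3^1*31159^1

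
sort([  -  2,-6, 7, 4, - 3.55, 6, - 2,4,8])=[ - 6 , - 3.55, - 2,-2, 4 , 4, 6, 7, 8 ]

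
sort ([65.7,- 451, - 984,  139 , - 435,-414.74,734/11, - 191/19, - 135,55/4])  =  [ - 984 , - 451, - 435, - 414.74, - 135, - 191/19,55/4,65.7,734/11,139 ]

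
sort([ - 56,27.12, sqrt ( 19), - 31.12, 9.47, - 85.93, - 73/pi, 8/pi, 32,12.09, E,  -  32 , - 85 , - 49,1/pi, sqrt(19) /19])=[-85.93,  -  85, - 56, -49,-32 , - 31.12, - 73/pi, sqrt( 19)/19,1/pi,8/pi, E, sqrt(19),9.47 , 12.09,27.12, 32 ] 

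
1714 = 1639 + 75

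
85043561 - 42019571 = 43023990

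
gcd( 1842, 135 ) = 3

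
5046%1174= 350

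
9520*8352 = 79511040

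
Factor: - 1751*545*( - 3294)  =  2^1 *3^3*5^1*17^1*61^1*103^1*109^1 = 3143447730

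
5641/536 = 5641/536= 10.52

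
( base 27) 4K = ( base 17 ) 79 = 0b10000000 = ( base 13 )9b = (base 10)128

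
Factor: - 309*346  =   - 2^1*3^1*103^1*173^1 = - 106914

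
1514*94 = 142316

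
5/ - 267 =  - 5/267 = -  0.02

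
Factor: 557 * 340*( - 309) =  - 58518420 = -2^2* 3^1*5^1 * 17^1*103^1*557^1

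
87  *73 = 6351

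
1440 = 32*45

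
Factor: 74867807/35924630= 10695401/5132090= 2^( - 1 )*5^( - 1)*19^( - 1)*571^1*18731^1*27011^( - 1 ) 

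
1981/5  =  396 + 1/5 = 396.20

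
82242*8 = 657936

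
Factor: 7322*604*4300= 19016698400 = 2^5 * 5^2*7^1*43^1*151^1*523^1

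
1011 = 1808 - 797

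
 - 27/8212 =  - 27/8212=- 0.00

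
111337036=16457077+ 94879959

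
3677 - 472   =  3205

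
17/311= 17/311=0.05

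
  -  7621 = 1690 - 9311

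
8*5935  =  47480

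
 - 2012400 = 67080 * ( - 30 ) 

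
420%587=420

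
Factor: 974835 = 3^4 * 5^1*29^1*83^1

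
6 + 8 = 14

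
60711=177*343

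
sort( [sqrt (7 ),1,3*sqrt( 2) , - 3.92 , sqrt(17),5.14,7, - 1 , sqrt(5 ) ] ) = [ - 3.92, - 1 , 1,sqrt(5),sqrt(7 ), sqrt(17), 3*sqrt(2 ),5.14,7]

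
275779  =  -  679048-  -  954827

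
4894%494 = 448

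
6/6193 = 6/6193 = 0.00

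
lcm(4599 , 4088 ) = 36792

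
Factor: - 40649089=-13^1*1193^1*2621^1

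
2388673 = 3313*721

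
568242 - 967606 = -399364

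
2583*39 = 100737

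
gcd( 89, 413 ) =1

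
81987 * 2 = 163974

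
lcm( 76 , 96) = 1824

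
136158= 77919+58239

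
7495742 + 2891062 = 10386804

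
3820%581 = 334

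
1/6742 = 1/6742 = 0.00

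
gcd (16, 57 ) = 1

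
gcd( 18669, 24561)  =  3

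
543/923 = 543/923  =  0.59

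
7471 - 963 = 6508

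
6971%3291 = 389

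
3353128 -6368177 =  - 3015049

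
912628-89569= 823059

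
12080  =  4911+7169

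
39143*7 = 274001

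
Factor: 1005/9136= 2^( - 4) *3^1*5^1*67^1*571^(  -  1) 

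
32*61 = 1952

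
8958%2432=1662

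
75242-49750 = 25492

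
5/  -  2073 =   -  5/2073 = -  0.00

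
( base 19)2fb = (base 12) 70A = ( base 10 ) 1018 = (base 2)1111111010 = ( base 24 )1IA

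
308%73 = 16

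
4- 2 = 2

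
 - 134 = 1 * ( - 134) 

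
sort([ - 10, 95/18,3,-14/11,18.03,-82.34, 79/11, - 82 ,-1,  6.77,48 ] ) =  [ - 82.34, - 82, - 10, -14/11, - 1, 3,95/18,6.77, 79/11,18.03, 48]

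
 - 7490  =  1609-9099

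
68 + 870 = 938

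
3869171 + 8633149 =12502320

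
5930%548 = 450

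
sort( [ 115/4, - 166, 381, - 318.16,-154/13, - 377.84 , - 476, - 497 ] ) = [ - 497, - 476,-377.84, - 318.16,-166, - 154/13,115/4, 381 ]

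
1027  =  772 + 255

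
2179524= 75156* 29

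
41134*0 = 0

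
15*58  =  870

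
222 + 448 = 670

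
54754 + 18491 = 73245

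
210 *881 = 185010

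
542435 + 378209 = 920644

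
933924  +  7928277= 8862201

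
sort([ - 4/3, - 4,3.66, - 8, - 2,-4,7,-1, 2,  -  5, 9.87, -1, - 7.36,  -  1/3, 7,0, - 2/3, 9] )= [ - 8, - 7.36, - 5,-4, - 4,-2, - 4/3, - 1, - 1, - 2/3, - 1/3, 0, 2,3.66, 7, 7, 9, 9.87]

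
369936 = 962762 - 592826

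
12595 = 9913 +2682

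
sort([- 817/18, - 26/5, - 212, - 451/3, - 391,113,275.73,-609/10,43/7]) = [  -  391,-212, -451/3,- 609/10,- 817/18,-26/5,43/7, 113, 275.73]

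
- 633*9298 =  - 5885634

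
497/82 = 497/82 = 6.06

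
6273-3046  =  3227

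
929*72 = 66888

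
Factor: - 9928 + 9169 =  - 759 = -3^1 * 11^1*23^1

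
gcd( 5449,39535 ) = 1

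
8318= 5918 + 2400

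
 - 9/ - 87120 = 1/9680 = 0.00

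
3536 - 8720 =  - 5184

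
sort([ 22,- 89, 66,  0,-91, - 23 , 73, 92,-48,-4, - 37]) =[ - 91, - 89,-48 , - 37, - 23 , - 4,  0,22, 66,73, 92 ]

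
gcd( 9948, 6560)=4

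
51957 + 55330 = 107287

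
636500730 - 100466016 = 536034714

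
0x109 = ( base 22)c1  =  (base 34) 7R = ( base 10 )265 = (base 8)411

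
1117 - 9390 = - 8273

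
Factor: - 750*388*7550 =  - 2197050000 = - 2^4 * 3^1*5^5*97^1*151^1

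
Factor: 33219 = 3^2*3691^1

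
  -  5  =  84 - 89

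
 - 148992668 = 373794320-522786988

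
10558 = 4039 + 6519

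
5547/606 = 9+31/202 = 9.15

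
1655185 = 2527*655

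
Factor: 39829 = 39829^1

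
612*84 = 51408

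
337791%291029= 46762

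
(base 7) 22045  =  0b1010110010001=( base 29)6GB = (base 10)5521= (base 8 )12621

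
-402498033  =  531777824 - 934275857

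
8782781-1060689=7722092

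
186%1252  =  186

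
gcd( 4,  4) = 4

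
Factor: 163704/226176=359/496 = 2^( - 4 )*31^( - 1)*359^1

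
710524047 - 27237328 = 683286719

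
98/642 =49/321 = 0.15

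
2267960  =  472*4805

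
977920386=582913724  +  395006662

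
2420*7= 16940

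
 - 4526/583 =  - 4526/583 = - 7.76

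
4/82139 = 4/82139 = 0.00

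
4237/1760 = 2 + 717/1760 =2.41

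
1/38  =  1/38 = 0.03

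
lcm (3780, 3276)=49140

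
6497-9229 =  - 2732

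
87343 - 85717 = 1626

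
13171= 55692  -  42521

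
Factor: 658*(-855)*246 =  - 138397140= -2^2*3^3*5^1 * 7^1*19^1*41^1*47^1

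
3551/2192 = 1+1359/2192 = 1.62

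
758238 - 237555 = 520683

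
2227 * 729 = 1623483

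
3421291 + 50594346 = 54015637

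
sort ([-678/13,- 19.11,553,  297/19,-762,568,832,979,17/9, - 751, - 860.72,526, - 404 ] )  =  [ - 860.72, - 762, - 751, - 404, -678/13 , - 19.11,17/9, 297/19,526, 553, 568,832 , 979]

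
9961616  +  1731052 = 11692668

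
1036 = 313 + 723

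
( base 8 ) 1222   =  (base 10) 658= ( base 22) 17k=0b1010010010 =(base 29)mk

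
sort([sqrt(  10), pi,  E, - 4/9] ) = [ - 4/9,E, pi, sqrt( 10)]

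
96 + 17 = 113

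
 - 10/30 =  - 1/3 =- 0.33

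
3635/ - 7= - 520 + 5/7 = - 519.29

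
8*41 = 328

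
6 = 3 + 3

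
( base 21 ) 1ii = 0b1101000101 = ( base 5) 11322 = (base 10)837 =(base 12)599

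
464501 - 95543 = 368958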